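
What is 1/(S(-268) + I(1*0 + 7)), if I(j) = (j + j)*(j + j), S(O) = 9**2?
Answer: 1/277 ≈ 0.0036101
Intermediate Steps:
S(O) = 81
I(j) = 4*j**2 (I(j) = (2*j)*(2*j) = 4*j**2)
1/(S(-268) + I(1*0 + 7)) = 1/(81 + 4*(1*0 + 7)**2) = 1/(81 + 4*(0 + 7)**2) = 1/(81 + 4*7**2) = 1/(81 + 4*49) = 1/(81 + 196) = 1/277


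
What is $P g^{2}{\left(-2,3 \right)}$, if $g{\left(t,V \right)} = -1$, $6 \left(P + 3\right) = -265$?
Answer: $- \frac{283}{6} \approx -47.167$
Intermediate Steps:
$P = - \frac{283}{6}$ ($P = -3 + \frac{1}{6} \left(-265\right) = -3 - \frac{265}{6} = - \frac{283}{6} \approx -47.167$)
$P g^{2}{\left(-2,3 \right)} = - \frac{283 \left(-1\right)^{2}}{6} = \left(- \frac{283}{6}\right) 1 = - \frac{283}{6}$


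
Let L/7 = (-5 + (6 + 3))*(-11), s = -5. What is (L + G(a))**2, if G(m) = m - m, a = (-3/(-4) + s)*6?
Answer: 94864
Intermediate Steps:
a = -51/2 (a = (-3/(-4) - 5)*6 = (-3*(-1/4) - 5)*6 = (3/4 - 5)*6 = -17/4*6 = -51/2 ≈ -25.500)
G(m) = 0
L = -308 (L = 7*((-5 + (6 + 3))*(-11)) = 7*((-5 + 9)*(-11)) = 7*(4*(-11)) = 7*(-44) = -308)
(L + G(a))**2 = (-308 + 0)**2 = (-308)**2 = 94864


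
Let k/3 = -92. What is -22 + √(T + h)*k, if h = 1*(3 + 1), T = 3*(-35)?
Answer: -22 - 276*I*√101 ≈ -22.0 - 2773.8*I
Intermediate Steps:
T = -105
h = 4 (h = 1*4 = 4)
k = -276 (k = 3*(-92) = -276)
-22 + √(T + h)*k = -22 + √(-105 + 4)*(-276) = -22 + √(-101)*(-276) = -22 + (I*√101)*(-276) = -22 - 276*I*√101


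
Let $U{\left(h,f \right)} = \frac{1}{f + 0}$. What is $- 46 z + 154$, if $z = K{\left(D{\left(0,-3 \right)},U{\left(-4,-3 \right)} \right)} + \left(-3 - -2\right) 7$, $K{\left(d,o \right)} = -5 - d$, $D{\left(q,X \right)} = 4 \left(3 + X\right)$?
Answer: $706$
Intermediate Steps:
$D{\left(q,X \right)} = 12 + 4 X$
$U{\left(h,f \right)} = \frac{1}{f}$
$z = -12$ ($z = \left(-5 - \left(12 + 4 \left(-3\right)\right)\right) + \left(-3 - -2\right) 7 = \left(-5 - \left(12 - 12\right)\right) + \left(-3 + 2\right) 7 = \left(-5 - 0\right) - 7 = \left(-5 + 0\right) - 7 = -5 - 7 = -12$)
$- 46 z + 154 = \left(-46\right) \left(-12\right) + 154 = 552 + 154 = 706$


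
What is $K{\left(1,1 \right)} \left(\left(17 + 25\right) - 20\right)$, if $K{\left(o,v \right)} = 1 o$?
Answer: $22$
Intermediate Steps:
$K{\left(o,v \right)} = o$
$K{\left(1,1 \right)} \left(\left(17 + 25\right) - 20\right) = 1 \left(\left(17 + 25\right) - 20\right) = 1 \left(42 - 20\right) = 1 \cdot 22 = 22$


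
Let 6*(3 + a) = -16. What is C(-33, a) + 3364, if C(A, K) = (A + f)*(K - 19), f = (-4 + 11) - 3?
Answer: 12238/3 ≈ 4079.3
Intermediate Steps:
a = -17/3 (a = -3 + (1/6)*(-16) = -3 - 8/3 = -17/3 ≈ -5.6667)
f = 4 (f = 7 - 3 = 4)
C(A, K) = (-19 + K)*(4 + A) (C(A, K) = (A + 4)*(K - 19) = (4 + A)*(-19 + K) = (-19 + K)*(4 + A))
C(-33, a) + 3364 = (-76 - 19*(-33) + 4*(-17/3) - 33*(-17/3)) + 3364 = (-76 + 627 - 68/3 + 187) + 3364 = 2146/3 + 3364 = 12238/3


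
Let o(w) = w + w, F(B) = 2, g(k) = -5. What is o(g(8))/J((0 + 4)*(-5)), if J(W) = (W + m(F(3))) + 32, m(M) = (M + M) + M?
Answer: -5/9 ≈ -0.55556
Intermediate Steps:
m(M) = 3*M (m(M) = 2*M + M = 3*M)
o(w) = 2*w
J(W) = 38 + W (J(W) = (W + 3*2) + 32 = (W + 6) + 32 = (6 + W) + 32 = 38 + W)
o(g(8))/J((0 + 4)*(-5)) = (2*(-5))/(38 + (0 + 4)*(-5)) = -10/(38 + 4*(-5)) = -10/(38 - 20) = -10/18 = -10*1/18 = -5/9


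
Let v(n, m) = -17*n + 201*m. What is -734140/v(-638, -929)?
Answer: 734140/175883 ≈ 4.1740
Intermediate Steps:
-734140/v(-638, -929) = -734140/(-17*(-638) + 201*(-929)) = -734140/(10846 - 186729) = -734140/(-175883) = -734140*(-1/175883) = 734140/175883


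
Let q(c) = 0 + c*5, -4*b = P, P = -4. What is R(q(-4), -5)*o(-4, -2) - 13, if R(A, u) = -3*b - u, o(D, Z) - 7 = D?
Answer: -7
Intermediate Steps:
b = 1 (b = -1/4*(-4) = 1)
o(D, Z) = 7 + D
q(c) = 5*c (q(c) = 0 + 5*c = 5*c)
R(A, u) = -3 - u (R(A, u) = -3*1 - u = -3 - u)
R(q(-4), -5)*o(-4, -2) - 13 = (-3 - 1*(-5))*(7 - 4) - 13 = (-3 + 5)*3 - 13 = 2*3 - 13 = 6 - 13 = -7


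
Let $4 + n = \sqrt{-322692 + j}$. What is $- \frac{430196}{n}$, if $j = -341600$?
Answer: $\frac{430196}{166077} + \frac{215098 i \sqrt{166073}}{166077} \approx 2.5903 + 527.81 i$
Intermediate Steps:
$n = -4 + 2 i \sqrt{166073}$ ($n = -4 + \sqrt{-322692 - 341600} = -4 + \sqrt{-664292} = -4 + 2 i \sqrt{166073} \approx -4.0 + 815.04 i$)
$- \frac{430196}{n} = - \frac{430196}{-4 + 2 i \sqrt{166073}}$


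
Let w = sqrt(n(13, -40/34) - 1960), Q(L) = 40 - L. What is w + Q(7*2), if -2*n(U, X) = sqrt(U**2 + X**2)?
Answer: 26 + sqrt(-2265760 - 34*sqrt(49241))/34 ≈ 26.0 + 44.346*I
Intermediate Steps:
n(U, X) = -sqrt(U**2 + X**2)/2
w = sqrt(-1960 - sqrt(49241)/34) (w = sqrt(-sqrt(13**2 + (-40/34)**2)/2 - 1960) = sqrt(-sqrt(169 + (-40*1/34)**2)/2 - 1960) = sqrt(-sqrt(169 + (-20/17)**2)/2 - 1960) = sqrt(-sqrt(169 + 400/289)/2 - 1960) = sqrt(-sqrt(49241)/34 - 1960) = sqrt(-1960 - sqrt(49241)/34) ≈ 44.346*I)
w + Q(7*2) = sqrt(-2265760 - 34*sqrt(49241))/34 + (40 - 7*2) = sqrt(-2265760 - 34*sqrt(49241))/34 + (40 - 1*14) = sqrt(-2265760 - 34*sqrt(49241))/34 + (40 - 14) = sqrt(-2265760 - 34*sqrt(49241))/34 + 26 = 26 + sqrt(-2265760 - 34*sqrt(49241))/34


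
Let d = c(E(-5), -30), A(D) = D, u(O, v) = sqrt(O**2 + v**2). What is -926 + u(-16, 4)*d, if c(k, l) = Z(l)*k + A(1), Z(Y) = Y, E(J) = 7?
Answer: -926 - 836*sqrt(17) ≈ -4372.9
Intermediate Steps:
c(k, l) = 1 + k*l (c(k, l) = l*k + 1 = k*l + 1 = 1 + k*l)
d = -209 (d = 1 + 7*(-30) = 1 - 210 = -209)
-926 + u(-16, 4)*d = -926 + sqrt((-16)**2 + 4**2)*(-209) = -926 + sqrt(256 + 16)*(-209) = -926 + sqrt(272)*(-209) = -926 + (4*sqrt(17))*(-209) = -926 - 836*sqrt(17)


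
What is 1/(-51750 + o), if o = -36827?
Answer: -1/88577 ≈ -1.1290e-5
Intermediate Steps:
1/(-51750 + o) = 1/(-51750 - 36827) = 1/(-88577) = -1/88577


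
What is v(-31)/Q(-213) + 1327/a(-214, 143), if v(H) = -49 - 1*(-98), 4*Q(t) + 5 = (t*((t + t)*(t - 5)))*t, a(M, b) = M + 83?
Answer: -798726658739/78849429371 ≈ -10.130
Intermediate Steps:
a(M, b) = 83 + M
Q(t) = -5/4 + t**3*(-5 + t)/2 (Q(t) = -5/4 + ((t*((t + t)*(t - 5)))*t)/4 = -5/4 + ((t*((2*t)*(-5 + t)))*t)/4 = -5/4 + ((t*(2*t*(-5 + t)))*t)/4 = -5/4 + ((2*t**2*(-5 + t))*t)/4 = -5/4 + (2*t**3*(-5 + t))/4 = -5/4 + t**3*(-5 + t)/2)
v(H) = 49 (v(H) = -49 + 98 = 49)
v(-31)/Q(-213) + 1327/a(-214, 143) = 49/(-5/4 + (1/2)*(-213)**4 - 5/2*(-213)**3) + 1327/(83 - 214) = 49/(-5/4 + (1/2)*2058346161 - 5/2*(-9663597)) + 1327/(-131) = 49/(-5/4 + 2058346161/2 + 48317985/2) + 1327*(-1/131) = 49/(4213328287/4) - 1327/131 = 49*(4/4213328287) - 1327/131 = 28/601904041 - 1327/131 = -798726658739/78849429371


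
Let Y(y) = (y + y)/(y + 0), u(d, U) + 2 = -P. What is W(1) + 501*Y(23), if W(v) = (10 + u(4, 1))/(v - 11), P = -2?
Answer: 1001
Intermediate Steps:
u(d, U) = 0 (u(d, U) = -2 - 1*(-2) = -2 + 2 = 0)
Y(y) = 2 (Y(y) = (2*y)/y = 2)
W(v) = 10/(-11 + v) (W(v) = (10 + 0)/(v - 11) = 10/(-11 + v))
W(1) + 501*Y(23) = 10/(-11 + 1) + 501*2 = 10/(-10) + 1002 = 10*(-1/10) + 1002 = -1 + 1002 = 1001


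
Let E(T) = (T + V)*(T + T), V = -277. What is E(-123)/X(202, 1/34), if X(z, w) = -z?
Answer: -49200/101 ≈ -487.13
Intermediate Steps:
E(T) = 2*T*(-277 + T) (E(T) = (T - 277)*(T + T) = (-277 + T)*(2*T) = 2*T*(-277 + T))
E(-123)/X(202, 1/34) = (2*(-123)*(-277 - 123))/((-1*202)) = (2*(-123)*(-400))/(-202) = 98400*(-1/202) = -49200/101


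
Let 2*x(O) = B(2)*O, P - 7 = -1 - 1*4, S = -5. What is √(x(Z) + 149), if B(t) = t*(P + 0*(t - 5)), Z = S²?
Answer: √199 ≈ 14.107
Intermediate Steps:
Z = 25 (Z = (-5)² = 25)
P = 2 (P = 7 + (-1 - 1*4) = 7 + (-1 - 4) = 7 - 5 = 2)
B(t) = 2*t (B(t) = t*(2 + 0*(t - 5)) = t*(2 + 0*(-5 + t)) = t*(2 + 0) = t*2 = 2*t)
x(O) = 2*O (x(O) = ((2*2)*O)/2 = (4*O)/2 = 2*O)
√(x(Z) + 149) = √(2*25 + 149) = √(50 + 149) = √199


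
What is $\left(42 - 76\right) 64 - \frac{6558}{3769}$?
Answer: $- \frac{8207902}{3769} \approx -2177.7$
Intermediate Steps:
$\left(42 - 76\right) 64 - \frac{6558}{3769} = \left(-34\right) 64 - \frac{6558}{3769} = -2176 - \frac{6558}{3769} = - \frac{8207902}{3769}$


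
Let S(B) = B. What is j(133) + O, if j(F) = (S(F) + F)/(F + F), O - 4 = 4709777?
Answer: 4709782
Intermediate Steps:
O = 4709781 (O = 4 + 4709777 = 4709781)
j(F) = 1 (j(F) = (F + F)/(F + F) = (2*F)/((2*F)) = (2*F)*(1/(2*F)) = 1)
j(133) + O = 1 + 4709781 = 4709782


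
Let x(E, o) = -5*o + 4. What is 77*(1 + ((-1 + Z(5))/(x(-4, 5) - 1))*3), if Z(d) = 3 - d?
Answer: 217/2 ≈ 108.50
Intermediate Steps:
x(E, o) = 4 - 5*o
77*(1 + ((-1 + Z(5))/(x(-4, 5) - 1))*3) = 77*(1 + ((-1 + (3 - 1*5))/((4 - 5*5) - 1))*3) = 77*(1 + ((-1 + (3 - 5))/((4 - 25) - 1))*3) = 77*(1 + ((-1 - 2)/(-21 - 1))*3) = 77*(1 - 3/(-22)*3) = 77*(1 - 3*(-1/22)*3) = 77*(1 + (3/22)*3) = 77*(1 + 9/22) = 77*(31/22) = 217/2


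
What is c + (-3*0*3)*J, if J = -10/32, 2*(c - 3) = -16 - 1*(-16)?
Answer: 3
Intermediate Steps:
c = 3 (c = 3 + (-16 - 1*(-16))/2 = 3 + (-16 + 16)/2 = 3 + (½)*0 = 3 + 0 = 3)
J = -5/16 (J = -10*1/32 = -5/16 ≈ -0.31250)
c + (-3*0*3)*J = 3 + (-3*0*3)*(-5/16) = 3 + (0*3)*(-5/16) = 3 + 0*(-5/16) = 3 + 0 = 3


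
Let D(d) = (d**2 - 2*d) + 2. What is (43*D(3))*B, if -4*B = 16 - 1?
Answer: -3225/4 ≈ -806.25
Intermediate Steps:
D(d) = 2 + d**2 - 2*d
B = -15/4 (B = -(16 - 1)/4 = -1/4*15 = -15/4 ≈ -3.7500)
(43*D(3))*B = (43*(2 + 3**2 - 2*3))*(-15/4) = (43*(2 + 9 - 6))*(-15/4) = (43*5)*(-15/4) = 215*(-15/4) = -3225/4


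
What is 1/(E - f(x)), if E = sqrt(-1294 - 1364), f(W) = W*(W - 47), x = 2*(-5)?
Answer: -95/54593 - I*sqrt(2658)/327558 ≈ -0.0017402 - 0.00015739*I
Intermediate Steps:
x = -10
f(W) = W*(-47 + W)
E = I*sqrt(2658) (E = sqrt(-2658) = I*sqrt(2658) ≈ 51.556*I)
1/(E - f(x)) = 1/(I*sqrt(2658) - (-10)*(-47 - 10)) = 1/(I*sqrt(2658) - (-10)*(-57)) = 1/(I*sqrt(2658) - 1*570) = 1/(I*sqrt(2658) - 570) = 1/(-570 + I*sqrt(2658))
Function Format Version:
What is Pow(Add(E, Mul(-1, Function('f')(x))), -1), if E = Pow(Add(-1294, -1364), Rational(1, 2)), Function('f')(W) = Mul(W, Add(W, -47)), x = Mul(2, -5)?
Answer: Add(Rational(-95, 54593), Mul(Rational(-1, 327558), I, Pow(2658, Rational(1, 2)))) ≈ Add(-0.0017402, Mul(-0.00015739, I))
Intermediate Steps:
x = -10
Function('f')(W) = Mul(W, Add(-47, W))
E = Mul(I, Pow(2658, Rational(1, 2))) (E = Pow(-2658, Rational(1, 2)) = Mul(I, Pow(2658, Rational(1, 2))) ≈ Mul(51.556, I))
Pow(Add(E, Mul(-1, Function('f')(x))), -1) = Pow(Add(Mul(I, Pow(2658, Rational(1, 2))), Mul(-1, Mul(-10, Add(-47, -10)))), -1) = Pow(Add(Mul(I, Pow(2658, Rational(1, 2))), Mul(-1, Mul(-10, -57))), -1) = Pow(Add(Mul(I, Pow(2658, Rational(1, 2))), Mul(-1, 570)), -1) = Pow(Add(Mul(I, Pow(2658, Rational(1, 2))), -570), -1) = Pow(Add(-570, Mul(I, Pow(2658, Rational(1, 2)))), -1)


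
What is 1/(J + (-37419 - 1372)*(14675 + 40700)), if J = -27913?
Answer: -1/2148079538 ≈ -4.6553e-10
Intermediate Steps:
1/(J + (-37419 - 1372)*(14675 + 40700)) = 1/(-27913 + (-37419 - 1372)*(14675 + 40700)) = 1/(-27913 - 38791*55375) = 1/(-27913 - 2148051625) = 1/(-2148079538) = -1/2148079538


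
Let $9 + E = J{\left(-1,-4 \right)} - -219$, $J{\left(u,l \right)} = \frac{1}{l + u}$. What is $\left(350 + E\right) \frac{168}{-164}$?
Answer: $- \frac{117558}{205} \approx -573.45$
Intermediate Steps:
$E = \frac{1049}{5}$ ($E = -9 + \left(\frac{1}{-4 - 1} - -219\right) = -9 + \left(\frac{1}{-5} + 219\right) = -9 + \left(- \frac{1}{5} + 219\right) = -9 + \frac{1094}{5} = \frac{1049}{5} \approx 209.8$)
$\left(350 + E\right) \frac{168}{-164} = \left(350 + \frac{1049}{5}\right) \frac{168}{-164} = \frac{2799 \cdot 168 \left(- \frac{1}{164}\right)}{5} = \frac{2799}{5} \left(- \frac{42}{41}\right) = - \frac{117558}{205}$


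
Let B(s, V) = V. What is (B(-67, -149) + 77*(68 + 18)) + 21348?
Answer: 27821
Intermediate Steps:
(B(-67, -149) + 77*(68 + 18)) + 21348 = (-149 + 77*(68 + 18)) + 21348 = (-149 + 77*86) + 21348 = (-149 + 6622) + 21348 = 6473 + 21348 = 27821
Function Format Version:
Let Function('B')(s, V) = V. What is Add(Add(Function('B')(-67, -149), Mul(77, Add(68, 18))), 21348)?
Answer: 27821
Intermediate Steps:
Add(Add(Function('B')(-67, -149), Mul(77, Add(68, 18))), 21348) = Add(Add(-149, Mul(77, Add(68, 18))), 21348) = Add(Add(-149, Mul(77, 86)), 21348) = Add(Add(-149, 6622), 21348) = Add(6473, 21348) = 27821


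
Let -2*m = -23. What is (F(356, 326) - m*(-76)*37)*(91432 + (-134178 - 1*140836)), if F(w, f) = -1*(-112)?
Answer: -5957235900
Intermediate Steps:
m = 23/2 (m = -½*(-23) = 23/2 ≈ 11.500)
F(w, f) = 112
(F(356, 326) - m*(-76)*37)*(91432 + (-134178 - 1*140836)) = (112 - (23/2)*(-76)*37)*(91432 + (-134178 - 1*140836)) = (112 - (-874)*37)*(91432 + (-134178 - 140836)) = (112 - 1*(-32338))*(91432 - 275014) = (112 + 32338)*(-183582) = 32450*(-183582) = -5957235900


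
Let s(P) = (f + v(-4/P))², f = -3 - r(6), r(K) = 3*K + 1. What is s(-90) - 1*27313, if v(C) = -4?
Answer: -26637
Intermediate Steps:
r(K) = 1 + 3*K
f = -22 (f = -3 - (1 + 3*6) = -3 - (1 + 18) = -3 - 1*19 = -3 - 19 = -22)
s(P) = 676 (s(P) = (-22 - 4)² = (-26)² = 676)
s(-90) - 1*27313 = 676 - 1*27313 = 676 - 27313 = -26637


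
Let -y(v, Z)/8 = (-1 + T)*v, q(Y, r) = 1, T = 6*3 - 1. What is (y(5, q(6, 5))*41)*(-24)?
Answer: 629760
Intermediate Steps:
T = 17 (T = 18 - 1 = 17)
y(v, Z) = -128*v (y(v, Z) = -8*(-1 + 17)*v = -128*v)
(y(5, q(6, 5))*41)*(-24) = (-128*5*41)*(-24) = -640*41*(-24) = -26240*(-24) = 629760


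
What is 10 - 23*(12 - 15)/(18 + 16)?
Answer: 409/34 ≈ 12.029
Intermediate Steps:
10 - 23*(12 - 15)/(18 + 16) = 10 - (-69)/34 = 10 - 23*(-3/34) = 10 + 69/34 = 409/34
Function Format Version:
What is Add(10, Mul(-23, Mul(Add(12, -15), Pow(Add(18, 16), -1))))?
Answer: Rational(409, 34) ≈ 12.029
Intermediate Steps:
Add(10, Mul(-23, Mul(Add(12, -15), Pow(Add(18, 16), -1)))) = Add(10, Mul(-23, Mul(-3, Pow(34, -1)))) = Add(10, Mul(-23, Mul(-3, Rational(1, 34)))) = Add(10, Mul(-23, Rational(-3, 34))) = Add(10, Rational(69, 34)) = Rational(409, 34)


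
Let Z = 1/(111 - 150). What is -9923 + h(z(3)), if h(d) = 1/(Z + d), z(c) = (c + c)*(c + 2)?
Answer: -11599948/1169 ≈ -9923.0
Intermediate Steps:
z(c) = 2*c*(2 + c) (z(c) = (2*c)*(2 + c) = 2*c*(2 + c))
Z = -1/39 (Z = 1/(-39) = -1/39 ≈ -0.025641)
h(d) = 1/(-1/39 + d)
-9923 + h(z(3)) = -9923 + 39/(-1 + 39*(2*3*(2 + 3))) = -9923 + 39/(-1 + 39*(2*3*5)) = -9923 + 39/(-1 + 39*30) = -9923 + 39/(-1 + 1170) = -9923 + 39/1169 = -11599948/1169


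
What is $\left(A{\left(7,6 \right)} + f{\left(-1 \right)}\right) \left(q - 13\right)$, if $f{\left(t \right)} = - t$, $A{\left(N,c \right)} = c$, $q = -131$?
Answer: $-1008$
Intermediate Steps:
$\left(A{\left(7,6 \right)} + f{\left(-1 \right)}\right) \left(q - 13\right) = \left(6 - -1\right) \left(-131 - 13\right) = \left(6 + 1\right) \left(-144\right) = 7 \left(-144\right) = -1008$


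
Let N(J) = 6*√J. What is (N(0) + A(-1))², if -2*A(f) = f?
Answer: ¼ ≈ 0.25000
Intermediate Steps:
A(f) = -f/2
(N(0) + A(-1))² = (6*√0 - ½*(-1))² = (6*0 + ½)² = (0 + ½)² = (½)² = ¼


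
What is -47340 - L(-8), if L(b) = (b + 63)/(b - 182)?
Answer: -1798909/38 ≈ -47340.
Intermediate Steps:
L(b) = (63 + b)/(-182 + b)
-47340 - L(-8) = -47340 - (63 - 8)/(-182 - 8) = -47340 - 55/(-190) = -47340 - (-1)*55/190 = -47340 - 1*(-11/38) = -47340 + 11/38 = -1798909/38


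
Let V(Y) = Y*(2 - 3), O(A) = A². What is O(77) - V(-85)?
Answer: 5844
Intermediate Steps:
V(Y) = -Y (V(Y) = Y*(-1) = -Y)
O(77) - V(-85) = 77² - (-1)*(-85) = 5929 - 1*85 = 5929 - 85 = 5844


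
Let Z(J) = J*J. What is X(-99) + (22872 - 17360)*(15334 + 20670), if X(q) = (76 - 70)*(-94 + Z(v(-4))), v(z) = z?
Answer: 198453580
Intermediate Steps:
Z(J) = J²
X(q) = -468 (X(q) = (76 - 70)*(-94 + (-4)²) = 6*(-94 + 16) = 6*(-78) = -468)
X(-99) + (22872 - 17360)*(15334 + 20670) = -468 + (22872 - 17360)*(15334 + 20670) = -468 + 5512*36004 = -468 + 198454048 = 198453580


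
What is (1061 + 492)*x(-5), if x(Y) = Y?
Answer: -7765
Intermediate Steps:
(1061 + 492)*x(-5) = (1061 + 492)*(-5) = 1553*(-5) = -7765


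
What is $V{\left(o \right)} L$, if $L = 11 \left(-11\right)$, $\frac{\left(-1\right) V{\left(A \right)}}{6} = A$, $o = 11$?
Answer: $7986$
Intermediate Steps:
$V{\left(A \right)} = - 6 A$
$L = -121$
$V{\left(o \right)} L = \left(-6\right) 11 \left(-121\right) = \left(-66\right) \left(-121\right) = 7986$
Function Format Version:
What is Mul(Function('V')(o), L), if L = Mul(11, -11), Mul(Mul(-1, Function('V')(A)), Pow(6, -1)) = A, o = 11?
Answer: 7986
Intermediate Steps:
Function('V')(A) = Mul(-6, A)
L = -121
Mul(Function('V')(o), L) = Mul(Mul(-6, 11), -121) = Mul(-66, -121) = 7986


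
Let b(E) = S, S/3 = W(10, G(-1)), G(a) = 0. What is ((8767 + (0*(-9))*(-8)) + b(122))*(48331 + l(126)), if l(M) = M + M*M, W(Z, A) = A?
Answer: 564007411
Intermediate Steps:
S = 0 (S = 3*0 = 0)
b(E) = 0
l(M) = M + M²
((8767 + (0*(-9))*(-8)) + b(122))*(48331 + l(126)) = ((8767 + (0*(-9))*(-8)) + 0)*(48331 + 126*(1 + 126)) = ((8767 + 0*(-8)) + 0)*(48331 + 126*127) = ((8767 + 0) + 0)*(48331 + 16002) = (8767 + 0)*64333 = 8767*64333 = 564007411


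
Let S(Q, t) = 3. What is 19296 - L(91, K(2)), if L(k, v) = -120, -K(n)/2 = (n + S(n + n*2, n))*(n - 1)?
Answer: 19416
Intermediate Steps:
K(n) = -2*(-1 + n)*(3 + n) (K(n) = -2*(n + 3)*(n - 1) = -2*(3 + n)*(-1 + n) = -2*(-1 + n)*(3 + n))
19296 - L(91, K(2)) = 19296 - 1*(-120) = 19296 + 120 = 19416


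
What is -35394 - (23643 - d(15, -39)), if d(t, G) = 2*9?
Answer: -59019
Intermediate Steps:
d(t, G) = 18
-35394 - (23643 - d(15, -39)) = -35394 - (23643 - 1*18) = -35394 - (23643 - 18) = -35394 - 1*23625 = -35394 - 23625 = -59019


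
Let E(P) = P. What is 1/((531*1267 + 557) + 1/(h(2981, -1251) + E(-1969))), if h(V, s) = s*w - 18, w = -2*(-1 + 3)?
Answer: 3017/2031448679 ≈ 1.4851e-6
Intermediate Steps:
w = -4 (w = -2*2 = -4)
h(V, s) = -18 - 4*s (h(V, s) = s*(-4) - 18 = -4*s - 18 = -18 - 4*s)
1/((531*1267 + 557) + 1/(h(2981, -1251) + E(-1969))) = 1/((531*1267 + 557) + 1/((-18 - 4*(-1251)) - 1969)) = 1/((672777 + 557) + 1/((-18 + 5004) - 1969)) = 1/(673334 + 1/(4986 - 1969)) = 1/(673334 + 1/3017) = 1/(2031448679/3017) = 3017/2031448679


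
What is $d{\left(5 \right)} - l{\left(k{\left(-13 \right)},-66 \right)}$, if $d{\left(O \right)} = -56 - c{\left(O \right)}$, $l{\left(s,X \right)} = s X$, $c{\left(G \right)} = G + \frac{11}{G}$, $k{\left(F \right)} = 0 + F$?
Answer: $- \frac{4606}{5} \approx -921.2$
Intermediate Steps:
$k{\left(F \right)} = F$
$l{\left(s,X \right)} = X s$
$d{\left(O \right)} = -56 - O - \frac{11}{O}$ ($d{\left(O \right)} = -56 - \left(O + \frac{11}{O}\right) = -56 - O - \frac{11}{O}$)
$d{\left(5 \right)} - l{\left(k{\left(-13 \right)},-66 \right)} = \left(-56 - 5 - \frac{11}{5}\right) - \left(-66\right) \left(-13\right) = \left(-56 - 5 - \frac{11}{5}\right) - 858 = - \frac{316}{5} - 858 = - \frac{4606}{5}$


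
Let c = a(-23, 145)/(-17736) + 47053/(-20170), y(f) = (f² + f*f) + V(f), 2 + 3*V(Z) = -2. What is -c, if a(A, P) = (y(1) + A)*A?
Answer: 1267338997/536602680 ≈ 2.3618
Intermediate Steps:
V(Z) = -4/3 (V(Z) = -⅔ + (⅓)*(-2) = -⅔ - ⅔ = -4/3)
y(f) = -4/3 + 2*f² (y(f) = (f² + f*f) - 4/3 = (f² + f²) - 4/3 = 2*f² - 4/3 = -4/3 + 2*f²)
a(A, P) = A*(⅔ + A) (a(A, P) = ((-4/3 + 2*1²) + A)*A = ((-4/3 + 2*1) + A)*A = ((-4/3 + 2) + A)*A = (⅔ + A)*A = A*(⅔ + A))
c = -1267338997/536602680 (c = ((⅓)*(-23)*(2 + 3*(-23)))/(-17736) + 47053/(-20170) = ((⅓)*(-23)*(2 - 69))*(-1/17736) + 47053*(-1/20170) = ((⅓)*(-23)*(-67))*(-1/17736) - 47053/20170 = (1541/3)*(-1/17736) - 47053/20170 = -1541/53208 - 47053/20170 = -1267338997/536602680 ≈ -2.3618)
-c = -1*(-1267338997/536602680) = 1267338997/536602680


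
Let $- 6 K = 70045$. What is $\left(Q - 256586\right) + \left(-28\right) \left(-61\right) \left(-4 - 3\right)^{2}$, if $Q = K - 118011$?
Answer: $- \frac{1815475}{6} \approx -3.0258 \cdot 10^{5}$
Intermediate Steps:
$K = - \frac{70045}{6}$ ($K = \left(- \frac{1}{6}\right) 70045 = - \frac{70045}{6} \approx -11674.0$)
$Q = - \frac{778111}{6}$ ($Q = - \frac{70045}{6} - 118011 = - \frac{778111}{6} \approx -1.2969 \cdot 10^{5}$)
$\left(Q - 256586\right) + \left(-28\right) \left(-61\right) \left(-4 - 3\right)^{2} = \left(- \frac{778111}{6} - 256586\right) + \left(-28\right) \left(-61\right) \left(-4 - 3\right)^{2} = - \frac{2317627}{6} + 1708 \left(-7\right)^{2} = - \frac{2317627}{6} + 1708 \cdot 49 = - \frac{2317627}{6} + 83692 = - \frac{1815475}{6}$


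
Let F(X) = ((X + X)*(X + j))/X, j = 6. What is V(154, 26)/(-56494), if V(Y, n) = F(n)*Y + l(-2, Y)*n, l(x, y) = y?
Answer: -6930/28247 ≈ -0.24534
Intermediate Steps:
F(X) = 12 + 2*X (F(X) = ((X + X)*(X + 6))/X = ((2*X)*(6 + X))/X = (2*X*(6 + X))/X = 12 + 2*X)
V(Y, n) = Y*n + Y*(12 + 2*n) (V(Y, n) = (12 + 2*n)*Y + Y*n = Y*(12 + 2*n) + Y*n = Y*n + Y*(12 + 2*n))
V(154, 26)/(-56494) = (3*154*(4 + 26))/(-56494) = (3*154*30)*(-1/56494) = 13860*(-1/56494) = -6930/28247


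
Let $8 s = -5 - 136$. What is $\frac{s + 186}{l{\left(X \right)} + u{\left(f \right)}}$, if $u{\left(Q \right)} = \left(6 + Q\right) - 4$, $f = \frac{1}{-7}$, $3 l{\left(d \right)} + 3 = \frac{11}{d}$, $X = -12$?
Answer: $\frac{84861}{278} \approx 305.26$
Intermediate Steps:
$l{\left(d \right)} = -1 + \frac{11}{3 d}$ ($l{\left(d \right)} = -1 + \frac{11 \frac{1}{d}}{3} = -1 + \frac{11}{3 d}$)
$f = - \frac{1}{7} \approx -0.14286$
$u{\left(Q \right)} = 2 + Q$
$s = - \frac{141}{8}$ ($s = \frac{-5 - 136}{8} = \frac{1}{8} \left(-141\right) = - \frac{141}{8} \approx -17.625$)
$\frac{s + 186}{l{\left(X \right)} + u{\left(f \right)}} = \frac{- \frac{141}{8} + 186}{\frac{\frac{11}{3} - -12}{-12} + \left(2 - \frac{1}{7}\right)} = \frac{1347}{8 \left(- \frac{\frac{11}{3} + 12}{12} + \frac{13}{7}\right)} = \frac{1347}{8 \left(\left(- \frac{1}{12}\right) \frac{47}{3} + \frac{13}{7}\right)} = \frac{1347}{8 \left(- \frac{47}{36} + \frac{13}{7}\right)} = \frac{1347}{8 \cdot \frac{139}{252}} = \frac{1347}{8} \cdot \frac{252}{139} = \frac{84861}{278}$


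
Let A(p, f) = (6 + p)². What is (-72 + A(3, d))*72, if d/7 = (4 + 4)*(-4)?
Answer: 648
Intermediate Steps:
d = -224 (d = 7*((4 + 4)*(-4)) = 7*(8*(-4)) = 7*(-32) = -224)
(-72 + A(3, d))*72 = (-72 + (6 + 3)²)*72 = (-72 + 9²)*72 = (-72 + 81)*72 = 9*72 = 648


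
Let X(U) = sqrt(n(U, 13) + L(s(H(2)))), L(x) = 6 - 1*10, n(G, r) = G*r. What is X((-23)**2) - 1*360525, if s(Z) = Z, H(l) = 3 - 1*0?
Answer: -360525 + sqrt(6873) ≈ -3.6044e+5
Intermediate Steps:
H(l) = 3 (H(l) = 3 + 0 = 3)
L(x) = -4 (L(x) = 6 - 10 = -4)
X(U) = sqrt(-4 + 13*U) (X(U) = sqrt(U*13 - 4) = sqrt(13*U - 4) = sqrt(-4 + 13*U))
X((-23)**2) - 1*360525 = sqrt(-4 + 13*(-23)**2) - 1*360525 = sqrt(-4 + 13*529) - 360525 = sqrt(-4 + 6877) - 360525 = sqrt(6873) - 360525 = -360525 + sqrt(6873)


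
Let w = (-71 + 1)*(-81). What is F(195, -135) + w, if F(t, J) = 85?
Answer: 5755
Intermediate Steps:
w = 5670 (w = -70*(-81) = 5670)
F(195, -135) + w = 85 + 5670 = 5755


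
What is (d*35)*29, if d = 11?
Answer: 11165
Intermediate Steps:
(d*35)*29 = (11*35)*29 = 385*29 = 11165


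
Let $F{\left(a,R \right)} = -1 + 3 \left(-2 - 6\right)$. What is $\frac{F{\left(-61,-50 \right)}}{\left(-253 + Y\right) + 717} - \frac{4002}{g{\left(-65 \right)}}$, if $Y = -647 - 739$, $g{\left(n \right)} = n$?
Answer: $\frac{3691469}{59930} \approx 61.596$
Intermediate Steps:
$F{\left(a,R \right)} = -25$ ($F{\left(a,R \right)} = -1 + 3 \left(-2 - 6\right) = -1 + 3 \left(-8\right) = -1 - 24 = -25$)
$Y = -1386$
$\frac{F{\left(-61,-50 \right)}}{\left(-253 + Y\right) + 717} - \frac{4002}{g{\left(-65 \right)}} = - \frac{25}{\left(-253 - 1386\right) + 717} - \frac{4002}{-65} = - \frac{25}{-1639 + 717} - - \frac{4002}{65} = - \frac{25}{-922} + \frac{4002}{65} = \left(-25\right) \left(- \frac{1}{922}\right) + \frac{4002}{65} = \frac{25}{922} + \frac{4002}{65} = \frac{3691469}{59930}$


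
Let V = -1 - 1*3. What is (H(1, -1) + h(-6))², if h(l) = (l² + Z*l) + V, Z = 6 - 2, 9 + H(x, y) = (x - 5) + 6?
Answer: 1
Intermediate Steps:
V = -4 (V = -1 - 3 = -4)
H(x, y) = -8 + x (H(x, y) = -9 + ((x - 5) + 6) = -9 + ((-5 + x) + 6) = -9 + (1 + x) = -8 + x)
Z = 4
h(l) = -4 + l² + 4*l (h(l) = (l² + 4*l) - 4 = -4 + l² + 4*l)
(H(1, -1) + h(-6))² = ((-8 + 1) + (-4 + (-6)² + 4*(-6)))² = (-7 + (-4 + 36 - 24))² = (-7 + 8)² = 1² = 1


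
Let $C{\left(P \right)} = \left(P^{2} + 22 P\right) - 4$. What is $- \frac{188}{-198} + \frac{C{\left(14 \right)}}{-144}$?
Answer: $- \frac{111}{44} \approx -2.5227$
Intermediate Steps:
$C{\left(P \right)} = -4 + P^{2} + 22 P$
$- \frac{188}{-198} + \frac{C{\left(14 \right)}}{-144} = - \frac{188}{-198} + \frac{-4 + 14^{2} + 22 \cdot 14}{-144} = \left(-188\right) \left(- \frac{1}{198}\right) + \left(-4 + 196 + 308\right) \left(- \frac{1}{144}\right) = \frac{94}{99} + 500 \left(- \frac{1}{144}\right) = \frac{94}{99} - \frac{125}{36} = - \frac{111}{44}$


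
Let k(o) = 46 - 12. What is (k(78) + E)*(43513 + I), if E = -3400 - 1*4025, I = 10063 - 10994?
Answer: -314723562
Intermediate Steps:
I = -931
E = -7425 (E = -3400 - 4025 = -7425)
k(o) = 34
(k(78) + E)*(43513 + I) = (34 - 7425)*(43513 - 931) = -7391*42582 = -314723562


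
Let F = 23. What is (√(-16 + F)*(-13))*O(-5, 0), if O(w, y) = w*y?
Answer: 0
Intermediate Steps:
(√(-16 + F)*(-13))*O(-5, 0) = (√(-16 + 23)*(-13))*(-5*0) = (√7*(-13))*0 = -13*√7*0 = 0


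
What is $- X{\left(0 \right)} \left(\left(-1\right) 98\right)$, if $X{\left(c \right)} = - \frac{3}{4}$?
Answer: $- \frac{147}{2} \approx -73.5$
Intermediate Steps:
$X{\left(c \right)} = - \frac{3}{4}$ ($X{\left(c \right)} = \left(-3\right) \frac{1}{4} = - \frac{3}{4}$)
$- X{\left(0 \right)} \left(\left(-1\right) 98\right) = \left(-1\right) \left(- \frac{3}{4}\right) \left(\left(-1\right) 98\right) = \frac{3}{4} \left(-98\right) = - \frac{147}{2}$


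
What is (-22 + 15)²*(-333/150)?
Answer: -5439/50 ≈ -108.78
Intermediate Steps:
(-22 + 15)²*(-333/150) = (-7)²*(-333*1/150) = 49*(-111/50) = -5439/50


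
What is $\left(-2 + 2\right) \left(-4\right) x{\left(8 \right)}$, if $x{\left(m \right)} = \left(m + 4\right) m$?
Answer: $0$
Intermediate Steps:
$x{\left(m \right)} = m \left(4 + m\right)$ ($x{\left(m \right)} = \left(4 + m\right) m = m \left(4 + m\right)$)
$\left(-2 + 2\right) \left(-4\right) x{\left(8 \right)} = \left(-2 + 2\right) \left(-4\right) 8 \left(4 + 8\right) = 0 \left(-4\right) 8 \cdot 12 = 0 \cdot 96 = 0$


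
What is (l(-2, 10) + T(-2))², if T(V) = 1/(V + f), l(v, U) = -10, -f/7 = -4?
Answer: 67081/676 ≈ 99.232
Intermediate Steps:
f = 28 (f = -7*(-4) = 28)
T(V) = 1/(28 + V) (T(V) = 1/(V + 28) = 1/(28 + V))
(l(-2, 10) + T(-2))² = (-10 + 1/(28 - 2))² = (-10 + 1/26)² = (-259/26)² = 67081/676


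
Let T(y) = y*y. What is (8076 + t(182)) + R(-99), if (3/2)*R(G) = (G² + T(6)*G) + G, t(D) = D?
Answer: 12350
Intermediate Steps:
T(y) = y²
R(G) = 2*G²/3 + 74*G/3 (R(G) = 2*((G² + 6²*G) + G)/3 = 2*((G² + 36*G) + G)/3 = 2*(G² + 37*G)/3 = 2*G²/3 + 74*G/3)
(8076 + t(182)) + R(-99) = (8076 + 182) + (⅔)*(-99)*(37 - 99) = 8258 + (⅔)*(-99)*(-62) = 8258 + 4092 = 12350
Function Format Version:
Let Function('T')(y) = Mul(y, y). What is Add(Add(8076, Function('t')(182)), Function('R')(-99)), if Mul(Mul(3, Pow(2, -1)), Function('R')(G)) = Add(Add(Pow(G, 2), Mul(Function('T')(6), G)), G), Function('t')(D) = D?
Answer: 12350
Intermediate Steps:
Function('T')(y) = Pow(y, 2)
Function('R')(G) = Add(Mul(Rational(2, 3), Pow(G, 2)), Mul(Rational(74, 3), G)) (Function('R')(G) = Mul(Rational(2, 3), Add(Add(Pow(G, 2), Mul(Pow(6, 2), G)), G)) = Mul(Rational(2, 3), Add(Add(Pow(G, 2), Mul(36, G)), G)) = Mul(Rational(2, 3), Add(Pow(G, 2), Mul(37, G))) = Add(Mul(Rational(2, 3), Pow(G, 2)), Mul(Rational(74, 3), G)))
Add(Add(8076, Function('t')(182)), Function('R')(-99)) = Add(Add(8076, 182), Mul(Rational(2, 3), -99, Add(37, -99))) = Add(8258, Mul(Rational(2, 3), -99, -62)) = Add(8258, 4092) = 12350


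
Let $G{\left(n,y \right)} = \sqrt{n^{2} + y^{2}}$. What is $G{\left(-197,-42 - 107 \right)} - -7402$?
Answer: $7402 + \sqrt{61010} \approx 7649.0$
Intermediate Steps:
$G{\left(-197,-42 - 107 \right)} - -7402 = \sqrt{\left(-197\right)^{2} + \left(-42 - 107\right)^{2}} - -7402 = \sqrt{38809 + \left(-42 - 107\right)^{2}} + 7402 = \sqrt{38809 + \left(-149\right)^{2}} + 7402 = \sqrt{38809 + 22201} + 7402 = \sqrt{61010} + 7402 = 7402 + \sqrt{61010}$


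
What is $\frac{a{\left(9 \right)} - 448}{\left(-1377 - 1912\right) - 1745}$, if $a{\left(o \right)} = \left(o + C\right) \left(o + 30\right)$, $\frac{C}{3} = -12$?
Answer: $\frac{1501}{5034} \approx 0.29817$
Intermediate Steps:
$C = -36$ ($C = 3 \left(-12\right) = -36$)
$a{\left(o \right)} = \left(-36 + o\right) \left(30 + o\right)$ ($a{\left(o \right)} = \left(o - 36\right) \left(o + 30\right) = \left(-36 + o\right) \left(30 + o\right)$)
$\frac{a{\left(9 \right)} - 448}{\left(-1377 - 1912\right) - 1745} = \frac{\left(-1080 + 9^{2} - 54\right) - 448}{\left(-1377 - 1912\right) - 1745} = \frac{\left(-1080 + 81 - 54\right) - 448}{\left(-1377 - 1912\right) - 1745} = \frac{-1053 - 448}{-3289 - 1745} = - \frac{1501}{-5034} = \left(-1501\right) \left(- \frac{1}{5034}\right) = \frac{1501}{5034}$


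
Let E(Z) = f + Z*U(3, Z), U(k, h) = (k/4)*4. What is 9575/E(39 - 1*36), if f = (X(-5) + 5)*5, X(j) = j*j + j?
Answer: 9575/134 ≈ 71.455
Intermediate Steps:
X(j) = j + j² (X(j) = j² + j = j + j²)
U(k, h) = k (U(k, h) = (k*(¼))*4 = (k/4)*4 = k)
f = 125 (f = (-5*(1 - 5) + 5)*5 = (-5*(-4) + 5)*5 = (20 + 5)*5 = 25*5 = 125)
E(Z) = 125 + 3*Z (E(Z) = 125 + Z*3 = 125 + 3*Z)
9575/E(39 - 1*36) = 9575/(125 + 3*(39 - 1*36)) = 9575/(125 + 3*(39 - 36)) = 9575/(125 + 3*3) = 9575/(125 + 9) = 9575/134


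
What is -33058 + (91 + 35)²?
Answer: -17182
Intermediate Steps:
-33058 + (91 + 35)² = -33058 + 126² = -33058 + 15876 = -17182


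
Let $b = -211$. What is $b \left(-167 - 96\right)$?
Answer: $55493$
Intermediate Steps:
$b \left(-167 - 96\right) = - 211 \left(-167 - 96\right) = \left(-211\right) \left(-263\right) = 55493$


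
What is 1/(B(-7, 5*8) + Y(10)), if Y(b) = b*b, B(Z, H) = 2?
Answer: 1/102 ≈ 0.0098039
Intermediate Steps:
Y(b) = b²
1/(B(-7, 5*8) + Y(10)) = 1/(2 + 10²) = 1/(2 + 100) = 1/102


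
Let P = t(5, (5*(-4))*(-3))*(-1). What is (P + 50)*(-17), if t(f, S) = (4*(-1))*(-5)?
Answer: -510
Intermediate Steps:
t(f, S) = 20 (t(f, S) = -4*(-5) = 20)
P = -20 (P = 20*(-1) = -20)
(P + 50)*(-17) = (-20 + 50)*(-17) = 30*(-17) = -510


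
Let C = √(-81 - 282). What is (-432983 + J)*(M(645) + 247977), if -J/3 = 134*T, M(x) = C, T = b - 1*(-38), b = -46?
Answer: -106572331359 - 4727437*I*√3 ≈ -1.0657e+11 - 8.1882e+6*I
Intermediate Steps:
T = -8 (T = -46 - 1*(-38) = -46 + 38 = -8)
C = 11*I*√3 (C = √(-363) = 11*I*√3 ≈ 19.053*I)
M(x) = 11*I*√3
J = 3216 (J = -402*(-8) = -3*(-1072) = 3216)
(-432983 + J)*(M(645) + 247977) = (-432983 + 3216)*(11*I*√3 + 247977) = -429767*(247977 + 11*I*√3) = -106572331359 - 4727437*I*√3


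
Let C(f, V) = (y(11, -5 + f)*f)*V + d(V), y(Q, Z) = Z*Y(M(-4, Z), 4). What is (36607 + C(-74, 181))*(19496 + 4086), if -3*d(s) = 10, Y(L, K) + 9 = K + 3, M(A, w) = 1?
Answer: -147126800990/3 ≈ -4.9042e+10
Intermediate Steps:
Y(L, K) = -6 + K (Y(L, K) = -9 + (K + 3) = -9 + (3 + K) = -6 + K)
d(s) = -10/3 (d(s) = -⅓*10 = -10/3)
y(Q, Z) = -2*Z (y(Q, Z) = Z*(-6 + 4) = Z*(-2) = -2*Z)
C(f, V) = -10/3 + V*f*(10 - 2*f) (C(f, V) = ((-2*(-5 + f))*f)*V - 10/3 = ((10 - 2*f)*f)*V - 10/3 = (f*(10 - 2*f))*V - 10/3 = V*f*(10 - 2*f) - 10/3 = -10/3 + V*f*(10 - 2*f))
(36607 + C(-74, 181))*(19496 + 4086) = (36607 + (-10/3 + 2*181*(-74)*(5 - 1*(-74))))*(19496 + 4086) = (36607 + (-10/3 + 2*181*(-74)*(5 + 74)))*23582 = (36607 + (-10/3 + 2*181*(-74)*79))*23582 = (36607 + (-10/3 - 2116252))*23582 = (36607 - 6348766/3)*23582 = -6238945/3*23582 = -147126800990/3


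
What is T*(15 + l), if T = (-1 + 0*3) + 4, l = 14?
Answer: 87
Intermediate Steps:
T = 3 (T = (-1 + 0) + 4 = -1 + 4 = 3)
T*(15 + l) = 3*(15 + 14) = 3*29 = 87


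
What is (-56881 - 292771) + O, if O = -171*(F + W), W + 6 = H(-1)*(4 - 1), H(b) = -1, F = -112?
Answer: -328961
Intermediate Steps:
W = -9 (W = -6 - (4 - 1) = -6 - 1*3 = -6 - 3 = -9)
O = 20691 (O = -171*(-112 - 9) = -171*(-121) = 20691)
(-56881 - 292771) + O = (-56881 - 292771) + 20691 = -349652 + 20691 = -328961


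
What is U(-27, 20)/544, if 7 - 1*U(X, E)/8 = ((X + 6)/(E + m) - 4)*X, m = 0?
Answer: -2587/1360 ≈ -1.9022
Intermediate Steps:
U(X, E) = 56 - 8*X*(-4 + (6 + X)/E) (U(X, E) = 56 - 8*((X + 6)/(E + 0) - 4)*X = 56 - 8*((6 + X)/E - 4)*X = 56 - 8*(-4 + (6 + X)/E)*X = 56 - 8*X*(-4 + (6 + X)/E))
U(-27, 20)/544 = (56 + 32*(-27) - 48*(-27)/20 - 8*(-27)²/20)/544 = (56 - 864 - 48*(-27)*1/20 - 8*1/20*729)*(1/544) = (56 - 864 + 324/5 - 1458/5)*(1/544) = -5174/5*1/544 = -2587/1360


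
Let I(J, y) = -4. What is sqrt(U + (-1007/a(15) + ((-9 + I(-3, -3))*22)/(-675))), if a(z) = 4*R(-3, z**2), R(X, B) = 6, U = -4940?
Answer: I*sqrt(161401722)/180 ≈ 70.58*I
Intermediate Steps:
a(z) = 24 (a(z) = 4*6 = 24)
sqrt(U + (-1007/a(15) + ((-9 + I(-3, -3))*22)/(-675))) = sqrt(-4940 + (-1007/24 + ((-9 - 4)*22)/(-675))) = sqrt(-4940 + (-1007*1/24 - 13*22*(-1/675))) = sqrt(-4940 + (-1007/24 - 286*(-1/675))) = sqrt(-4940 + (-1007/24 + 286/675)) = sqrt(-4940 - 224287/5400) = sqrt(-26900287/5400) = I*sqrt(161401722)/180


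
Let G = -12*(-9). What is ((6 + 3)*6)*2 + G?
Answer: 216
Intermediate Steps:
G = 108
((6 + 3)*6)*2 + G = ((6 + 3)*6)*2 + 108 = (9*6)*2 + 108 = 54*2 + 108 = 108 + 108 = 216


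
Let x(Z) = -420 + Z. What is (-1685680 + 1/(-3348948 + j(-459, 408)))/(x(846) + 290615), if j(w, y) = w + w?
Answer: -5646802118881/974948350506 ≈ -5.7919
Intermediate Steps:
j(w, y) = 2*w
(-1685680 + 1/(-3348948 + j(-459, 408)))/(x(846) + 290615) = (-1685680 + 1/(-3348948 + 2*(-459)))/((-420 + 846) + 290615) = (-1685680 + 1/(-3348948 - 918))/(426 + 290615) = (-1685680 + 1/(-3349866))/291041 = (-1685680 - 1/3349866)*(1/291041) = -5646802118881/3349866*1/291041 = -5646802118881/974948350506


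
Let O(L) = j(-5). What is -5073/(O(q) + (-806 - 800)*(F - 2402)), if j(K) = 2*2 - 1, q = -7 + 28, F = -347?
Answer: -267/232363 ≈ -0.0011491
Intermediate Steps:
q = 21
j(K) = 3 (j(K) = 4 - 1 = 3)
O(L) = 3
-5073/(O(q) + (-806 - 800)*(F - 2402)) = -5073/(3 + (-806 - 800)*(-347 - 2402)) = -5073/(3 - 1606*(-2749)) = -5073/(3 + 4414894) = -5073/4414897 = -5073*1/4414897 = -267/232363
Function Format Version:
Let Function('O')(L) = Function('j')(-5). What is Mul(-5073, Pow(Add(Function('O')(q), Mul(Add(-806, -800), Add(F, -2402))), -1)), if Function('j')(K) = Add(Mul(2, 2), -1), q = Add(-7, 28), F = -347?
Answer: Rational(-267, 232363) ≈ -0.0011491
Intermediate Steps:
q = 21
Function('j')(K) = 3 (Function('j')(K) = Add(4, -1) = 3)
Function('O')(L) = 3
Mul(-5073, Pow(Add(Function('O')(q), Mul(Add(-806, -800), Add(F, -2402))), -1)) = Mul(-5073, Pow(Add(3, Mul(Add(-806, -800), Add(-347, -2402))), -1)) = Mul(-5073, Pow(Add(3, Mul(-1606, -2749)), -1)) = Mul(-5073, Pow(Add(3, 4414894), -1)) = Mul(-5073, Pow(4414897, -1)) = Mul(-5073, Rational(1, 4414897)) = Rational(-267, 232363)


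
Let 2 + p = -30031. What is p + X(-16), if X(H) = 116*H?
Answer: -31889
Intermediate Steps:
p = -30033 (p = -2 - 30031 = -30033)
p + X(-16) = -30033 + 116*(-16) = -30033 - 1856 = -31889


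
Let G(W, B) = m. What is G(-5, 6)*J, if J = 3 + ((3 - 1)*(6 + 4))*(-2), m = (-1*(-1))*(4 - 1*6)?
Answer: 74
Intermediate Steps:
m = -2 (m = 1*(4 - 6) = 1*(-2) = -2)
G(W, B) = -2
J = -37 (J = 3 + (2*10)*(-2) = 3 + 20*(-2) = 3 - 40 = -37)
G(-5, 6)*J = -2*(-37) = 74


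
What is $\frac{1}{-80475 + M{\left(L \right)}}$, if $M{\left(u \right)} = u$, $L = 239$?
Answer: $- \frac{1}{80236} \approx -1.2463 \cdot 10^{-5}$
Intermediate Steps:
$\frac{1}{-80475 + M{\left(L \right)}} = \frac{1}{-80475 + 239} = \frac{1}{-80236} = - \frac{1}{80236}$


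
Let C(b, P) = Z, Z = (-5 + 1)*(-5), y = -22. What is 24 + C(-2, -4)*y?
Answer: -416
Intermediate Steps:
Z = 20 (Z = -4*(-5) = 20)
C(b, P) = 20
24 + C(-2, -4)*y = 24 + 20*(-22) = 24 - 440 = -416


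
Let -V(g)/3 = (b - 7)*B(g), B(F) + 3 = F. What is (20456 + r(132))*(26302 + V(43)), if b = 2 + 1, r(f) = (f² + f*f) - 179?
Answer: 1476357750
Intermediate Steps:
B(F) = -3 + F
r(f) = -179 + 2*f² (r(f) = (f² + f²) - 179 = 2*f² - 179 = -179 + 2*f²)
b = 3
V(g) = -36 + 12*g (V(g) = -3*(3 - 7)*(-3 + g) = -(-12)*(-3 + g) = -3*(12 - 4*g) = -36 + 12*g)
(20456 + r(132))*(26302 + V(43)) = (20456 + (-179 + 2*132²))*(26302 + (-36 + 12*43)) = (20456 + (-179 + 2*17424))*(26302 + (-36 + 516)) = (20456 + (-179 + 34848))*(26302 + 480) = (20456 + 34669)*26782 = 55125*26782 = 1476357750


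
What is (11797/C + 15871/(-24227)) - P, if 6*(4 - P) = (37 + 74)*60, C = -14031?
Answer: 375453023002/339929037 ≈ 1104.5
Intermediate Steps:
P = -1106 (P = 4 - (37 + 74)*60/6 = 4 - 37*60/2 = 4 - ⅙*6660 = 4 - 1110 = -1106)
(11797/C + 15871/(-24227)) - P = (11797/(-14031) + 15871/(-24227)) - 1*(-1106) = (11797*(-1/14031) + 15871*(-1/24227)) + 1106 = (-11797/14031 - 15871/24227) + 1106 = -508491920/339929037 + 1106 = 375453023002/339929037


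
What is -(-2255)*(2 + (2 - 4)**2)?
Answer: 13530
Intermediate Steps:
-(-2255)*(2 + (2 - 4)**2) = -(-2255)*(2 + (-2)**2) = -(-2255)*(2 + 4) = -(-2255)*6 = -451*(-30) = 13530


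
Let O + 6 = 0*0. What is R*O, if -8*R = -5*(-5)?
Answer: 75/4 ≈ 18.750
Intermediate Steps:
R = -25/8 (R = -(-5)*(-5)/8 = -⅛*25 = -25/8 ≈ -3.1250)
O = -6 (O = -6 + 0*0 = -6 + 0 = -6)
R*O = -25/8*(-6) = 75/4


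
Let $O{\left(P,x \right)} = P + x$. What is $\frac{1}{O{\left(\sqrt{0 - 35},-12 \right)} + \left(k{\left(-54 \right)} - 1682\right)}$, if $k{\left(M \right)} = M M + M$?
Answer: $- \frac{i}{\sqrt{35} - 1168 i} \approx 0.00085614 - 4.3365 \cdot 10^{-6} i$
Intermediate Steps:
$k{\left(M \right)} = M + M^{2}$ ($k{\left(M \right)} = M^{2} + M = M + M^{2}$)
$\frac{1}{O{\left(\sqrt{0 - 35},-12 \right)} + \left(k{\left(-54 \right)} - 1682\right)} = \frac{1}{\left(\sqrt{0 - 35} - 12\right) - \left(1682 + 54 \left(1 - 54\right)\right)} = \frac{1}{\left(\sqrt{-35} - 12\right) - -1180} = \frac{1}{\left(i \sqrt{35} - 12\right) + \left(2862 - 1682\right)} = \frac{1}{\left(-12 + i \sqrt{35}\right) + 1180} = \frac{1}{1168 + i \sqrt{35}}$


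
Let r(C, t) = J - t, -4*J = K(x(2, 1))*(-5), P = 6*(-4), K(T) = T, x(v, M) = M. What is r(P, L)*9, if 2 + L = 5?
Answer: -63/4 ≈ -15.750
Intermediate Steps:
P = -24
L = 3 (L = -2 + 5 = 3)
J = 5/4 (J = -(-5)/4 = -¼*(-5) = 5/4 ≈ 1.2500)
r(C, t) = 5/4 - t
r(P, L)*9 = (5/4 - 1*3)*9 = (5/4 - 3)*9 = -7/4*9 = -63/4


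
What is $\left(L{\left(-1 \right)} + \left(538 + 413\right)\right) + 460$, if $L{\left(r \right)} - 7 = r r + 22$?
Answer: $1441$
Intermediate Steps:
$L{\left(r \right)} = 29 + r^{2}$ ($L{\left(r \right)} = 7 + \left(r r + 22\right) = 7 + \left(r^{2} + 22\right) = 7 + \left(22 + r^{2}\right) = 29 + r^{2}$)
$\left(L{\left(-1 \right)} + \left(538 + 413\right)\right) + 460 = \left(\left(29 + \left(-1\right)^{2}\right) + \left(538 + 413\right)\right) + 460 = \left(\left(29 + 1\right) + 951\right) + 460 = \left(30 + 951\right) + 460 = 981 + 460 = 1441$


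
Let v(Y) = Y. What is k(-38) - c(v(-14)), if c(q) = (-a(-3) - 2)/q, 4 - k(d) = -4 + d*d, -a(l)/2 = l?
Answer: -10056/7 ≈ -1436.6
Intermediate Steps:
a(l) = -2*l
k(d) = 8 - d² (k(d) = 4 - (-4 + d*d) = 4 - (-4 + d²) = 4 + (4 - d²) = 8 - d²)
c(q) = -8/q (c(q) = (-(-2)*(-3) - 2)/q = (-1*6 - 2)/q = (-6 - 2)/q = -8/q)
k(-38) - c(v(-14)) = (8 - 1*(-38)²) - (-8)/(-14) = (8 - 1*1444) - (-8)*(-1)/14 = (8 - 1444) - 1*4/7 = -1436 - 4/7 = -10056/7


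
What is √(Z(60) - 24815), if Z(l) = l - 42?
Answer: I*√24797 ≈ 157.47*I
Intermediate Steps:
Z(l) = -42 + l
√(Z(60) - 24815) = √((-42 + 60) - 24815) = √(18 - 24815) = √(-24797) = I*√24797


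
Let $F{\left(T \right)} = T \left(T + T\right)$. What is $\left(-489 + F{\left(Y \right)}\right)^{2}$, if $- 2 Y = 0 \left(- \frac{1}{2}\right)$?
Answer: $239121$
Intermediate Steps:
$Y = 0$ ($Y = - \frac{0 \left(- \frac{1}{2}\right)}{2} = \left(- \frac{1}{2}\right) 0 = 0$)
$F{\left(T \right)} = 2 T^{2}$ ($F{\left(T \right)} = T 2 T = 2 T^{2}$)
$\left(-489 + F{\left(Y \right)}\right)^{2} = \left(-489 + 2 \cdot 0^{2}\right)^{2} = \left(-489 + 2 \cdot 0\right)^{2} = \left(-489 + 0\right)^{2} = \left(-489\right)^{2} = 239121$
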